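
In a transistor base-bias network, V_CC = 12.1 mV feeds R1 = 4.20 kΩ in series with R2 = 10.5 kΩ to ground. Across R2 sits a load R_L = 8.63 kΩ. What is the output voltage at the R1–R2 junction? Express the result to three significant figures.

First combine the lower leg with the load: R2 ‖ R_L = 4.737 kΩ.
Voltage divider with the loaded lower leg: V_out = 12.1 × 4.737/(4.20 + 4.737) = 12.1 × 0.5300 = 6.413 mV.

V_out ≈ 6.41 mV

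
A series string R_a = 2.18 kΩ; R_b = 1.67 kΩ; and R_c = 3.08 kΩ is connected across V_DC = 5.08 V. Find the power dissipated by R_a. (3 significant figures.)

P ≈ 1.17 mW

The common current is I = 5.08/6.930 = 0.7330 mA.
V(R_a) = I·R = 1.598 V; P = V·I = 1.598 × 0.7330 = 1.171 mW.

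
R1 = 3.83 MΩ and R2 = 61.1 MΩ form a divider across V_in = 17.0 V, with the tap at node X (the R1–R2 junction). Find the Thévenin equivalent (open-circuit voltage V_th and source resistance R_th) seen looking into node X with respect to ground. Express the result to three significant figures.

With X open, the divider is unloaded: V_th = 17.0 × 61.1/64.93 = 16.00 V.
With V_in suppressed (replaced by a short), R_th = R1 ‖ R2 = (3.830 × 61.1)/(3.830 + 61.1) = 3.604 MΩ.

V_th ≈ 16.0 V, R_th ≈ 3.60 MΩ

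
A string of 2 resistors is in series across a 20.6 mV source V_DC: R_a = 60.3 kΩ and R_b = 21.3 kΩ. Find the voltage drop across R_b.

Series total: ΣR = 60.3 + 21.3 = 81.60 kΩ.
V = V_DC · R/ΣR = 20.6 × 0.2610 = 5.377 mV.

V ≈ 5.38 mV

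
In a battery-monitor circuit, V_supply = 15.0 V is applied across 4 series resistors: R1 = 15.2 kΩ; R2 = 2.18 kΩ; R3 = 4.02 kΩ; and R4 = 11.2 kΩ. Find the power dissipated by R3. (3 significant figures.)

P ≈ 0.851 mW

ΣR = 32.60 kΩ → I = 15.0/32.60 = 0.4601 mA.
P(R3) = I²·R3 = (0.4601)² × 4.02 = 0.8511 mW.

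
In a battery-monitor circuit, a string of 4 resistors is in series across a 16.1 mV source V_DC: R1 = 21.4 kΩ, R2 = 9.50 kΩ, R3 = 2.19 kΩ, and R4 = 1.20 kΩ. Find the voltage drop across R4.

V ≈ 0.563 mV

Total series resistance ΣR = 21.4 + 9.50 + 2.19 + 1.20 = 34.29 kΩ.
By the voltage-divider rule, V = 16.1 × 1.200/34.29 = 0.5634 mV.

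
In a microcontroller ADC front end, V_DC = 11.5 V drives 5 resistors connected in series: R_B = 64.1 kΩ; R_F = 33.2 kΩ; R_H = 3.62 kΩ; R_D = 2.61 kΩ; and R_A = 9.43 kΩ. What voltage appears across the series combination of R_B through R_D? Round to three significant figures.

V ≈ 10.5 V

Total series resistance ΣR = 64.1 + 33.2 + 3.62 + 2.61 + 9.43 = 113.0 kΩ.
R_{R_B..R_D} = 64.1 + 33.2 + 3.62 + 2.61 = 103.5 kΩ.
V = V_DC · R/ΣR = 11.5 × 0.9165 = 10.54 V.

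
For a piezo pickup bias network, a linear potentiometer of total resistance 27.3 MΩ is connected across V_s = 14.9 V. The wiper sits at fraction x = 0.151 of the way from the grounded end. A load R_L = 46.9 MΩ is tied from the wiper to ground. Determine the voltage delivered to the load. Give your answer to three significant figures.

Split the track: R_lower = x·R_p = 4.122 MΩ, R_upper = (1−x)·R_p = 23.18 MΩ.
(x·R_p) ‖ R_L = 3.789 MΩ.
Then V_out = V_s · 3.789/(23.18 + 3.789) = 2.094 V.

V_out ≈ 2.09 V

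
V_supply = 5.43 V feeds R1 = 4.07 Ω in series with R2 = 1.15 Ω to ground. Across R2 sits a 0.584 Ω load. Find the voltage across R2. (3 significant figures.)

V_out ≈ 0.472 V

The load sits in parallel with R2, giving an effective lower resistance R2' = R2·R_L/(R2+R_L) = 0.3873 Ω.
Then V_out = V_supply · R2'/(R1 + R2') = 5.43 × 0.3873/4.457 = 0.4718 V.
(Unloaded it would be 1.20 V; the load pulls it down.)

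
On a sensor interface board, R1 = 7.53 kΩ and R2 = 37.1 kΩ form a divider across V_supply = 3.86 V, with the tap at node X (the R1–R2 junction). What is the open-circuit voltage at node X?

With X open, the divider is unloaded: V_th = 3.86 × 37.1/44.63 = 3.209 V.

V_th ≈ 3.21 V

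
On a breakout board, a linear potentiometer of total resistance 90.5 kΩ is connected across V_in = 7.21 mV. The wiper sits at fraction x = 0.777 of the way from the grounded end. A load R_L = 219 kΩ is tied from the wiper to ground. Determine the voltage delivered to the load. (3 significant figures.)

V_out ≈ 5.23 mV

Lower segment x·R_p = 70.32 kΩ; upper segment (1−x)·R_p = 20.18 kΩ.
R_L loads the lower segment: effective lower R = 53.23 kΩ.
V_out = 7.21 × 53.23/(20.18 + 53.23) = 5.228 mV.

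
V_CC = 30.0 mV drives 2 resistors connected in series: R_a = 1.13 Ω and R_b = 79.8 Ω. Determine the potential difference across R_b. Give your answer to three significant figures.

V ≈ 29.6 mV

Series total: ΣR = 1.13 + 79.8 = 80.93 Ω.
V = V_CC · R/ΣR = 30.0 × 0.9860 = 29.58 mV.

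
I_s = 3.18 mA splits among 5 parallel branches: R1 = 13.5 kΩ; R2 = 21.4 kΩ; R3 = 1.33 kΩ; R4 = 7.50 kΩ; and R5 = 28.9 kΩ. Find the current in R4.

Total conductance ΣG = 1/13.5 + 1/21.4 + 1/1.33 + 1/7.50 + 1/28.9 = 1.041 (units of 1/kΩ).
Current divider: I(R4) = I_s · G_k/ΣG = 3.18 × (0.1333/1.041) = 3.18 × 0.1281 = 0.4075 mA.

I ≈ 0.407 mA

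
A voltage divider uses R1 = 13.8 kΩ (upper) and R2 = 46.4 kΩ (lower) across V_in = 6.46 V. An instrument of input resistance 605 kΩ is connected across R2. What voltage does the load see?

R2 ‖ R_L = (46.4 × 605)/(46.4 + 605) = 43.09 kΩ.
Then V_out = V_in · R2'/(R1 + R2') = 6.46 × 43.09/56.89 = 4.893 V.

V_out ≈ 4.89 V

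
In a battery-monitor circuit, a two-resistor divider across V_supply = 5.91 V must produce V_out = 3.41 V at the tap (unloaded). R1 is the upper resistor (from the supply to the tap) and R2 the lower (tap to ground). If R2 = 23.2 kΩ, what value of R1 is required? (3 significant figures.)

R1 ≈ 17.0 kΩ

The divider ratio is R2/(R1+R2) = 3.41/5.91 = 0.5770.
So R1 = R2 · (V_supply/V_out − 1) = 23.2 × (5.91/3.41 − 1) = 23.2 × 0.7331 = 17.01 kΩ.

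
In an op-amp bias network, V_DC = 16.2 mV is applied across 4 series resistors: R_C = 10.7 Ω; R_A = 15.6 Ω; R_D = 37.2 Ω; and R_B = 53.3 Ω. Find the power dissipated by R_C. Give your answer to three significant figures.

P ≈ 0.206 µW

The common current is I = 16.2/116.8 = 0.1387 mA.
V(R_C) = I·R = 1.484 mV; P = V·I = 1.484 × 0.1387 = 0.2058 µW.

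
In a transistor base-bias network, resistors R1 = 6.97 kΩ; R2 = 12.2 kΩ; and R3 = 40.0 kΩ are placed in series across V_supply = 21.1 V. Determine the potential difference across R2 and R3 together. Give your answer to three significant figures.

Total series resistance ΣR = 6.97 + 12.2 + 40.0 = 59.17 kΩ.
R_{R2..R3} = 12.2 + 40.0 = 52.20 kΩ.
Voltage divider: V = V_supply · (52.20 / 59.17) = 21.1 × 0.8822 = 18.61 V.

V ≈ 18.6 V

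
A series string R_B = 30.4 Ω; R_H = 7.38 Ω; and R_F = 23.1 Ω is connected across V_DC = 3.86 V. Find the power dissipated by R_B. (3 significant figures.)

P ≈ 0.122 W

ΣR = 60.88 Ω → I = 3.86/60.88 = 0.06340 A.
P(R_B) = I²·R_B = (0.06340)² × 30.4 = 0.1222 W.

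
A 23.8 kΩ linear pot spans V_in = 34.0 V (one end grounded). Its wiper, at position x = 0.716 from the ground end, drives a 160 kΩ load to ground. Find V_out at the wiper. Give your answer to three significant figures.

The pot divides into 6.759 kΩ above the wiper and 17.04 kΩ below.
(x·R_p) ‖ R_L = 15.40 kΩ.
V_out = 34.0 × 15.40/(6.759 + 15.40) = 23.63 V.

V_out ≈ 23.6 V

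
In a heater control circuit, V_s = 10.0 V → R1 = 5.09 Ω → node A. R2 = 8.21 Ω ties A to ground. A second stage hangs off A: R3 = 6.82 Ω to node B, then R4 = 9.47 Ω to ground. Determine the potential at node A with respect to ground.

V_A ≈ 5.17 V

The second stage (R3 + R4 = 16.29 Ω) loads node A in parallel with R2.
Effective lower resistance at A: R2 ‖ 16.29 = 5.459 Ω.
First divider: V_A = V_s · 5.459/(5.09 + 5.459) = 5.175 V.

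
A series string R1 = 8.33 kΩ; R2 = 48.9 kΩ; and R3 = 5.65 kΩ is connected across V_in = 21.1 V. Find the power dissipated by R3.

Series current I = V_in/ΣR = 21.1/62.88 = 0.3356 mA.
P(R3) = I²·R3 = (0.3356)² × 5.65 = 0.6362 mW.

P ≈ 0.636 mW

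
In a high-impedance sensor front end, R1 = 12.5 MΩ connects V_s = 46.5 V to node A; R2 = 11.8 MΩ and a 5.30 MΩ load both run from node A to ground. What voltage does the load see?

First combine the lower leg with the load: R2 ‖ R_L = 3.657 MΩ.
Then V_out = V_s · R2'/(R1 + R2') = 46.5 × 3.657/16.16 = 10.53 V.
(Unloaded it would be 22.6 V; the load pulls it down.)

V_out ≈ 10.5 V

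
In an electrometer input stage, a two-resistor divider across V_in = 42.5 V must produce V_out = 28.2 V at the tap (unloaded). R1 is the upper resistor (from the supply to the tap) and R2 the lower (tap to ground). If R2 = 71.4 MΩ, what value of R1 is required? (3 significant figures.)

R1 ≈ 36.2 MΩ

Required fraction k = V_out/V_in = 0.6635.
R1 = R2·(1/k − 1) = 71.4 × 0.5071 = 36.21 MΩ.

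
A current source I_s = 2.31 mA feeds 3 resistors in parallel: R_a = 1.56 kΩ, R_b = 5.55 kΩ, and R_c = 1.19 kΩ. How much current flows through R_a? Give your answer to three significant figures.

Conductances: ΣG = 1/1.56 + 1/5.55 + 1/1.19 = 1.662 (1/kΩ).
By the current-divider rule, I = I_s · G_k/ΣG = 2.31 × 0.3858 = 0.8912 mA.

I ≈ 0.891 mA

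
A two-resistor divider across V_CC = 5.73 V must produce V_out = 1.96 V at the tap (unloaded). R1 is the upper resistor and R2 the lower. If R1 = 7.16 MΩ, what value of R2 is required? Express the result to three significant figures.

R2 ≈ 3.72 MΩ

Required fraction k = V_out/V_CC = 0.3421.
Rearranging, R2 = R1·k/(1−k) = 7.16 × 0.5199 = 3.722 MΩ.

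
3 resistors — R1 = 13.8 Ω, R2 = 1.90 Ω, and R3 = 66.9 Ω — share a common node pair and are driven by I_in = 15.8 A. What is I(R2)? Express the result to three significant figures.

Total conductance ΣG = 1/13.8 + 1/1.90 + 1/66.9 = 0.6137 (units of 1/Ω).
R2 takes the fraction G_k/ΣG = 0.5263/0.6137 = 0.8576, so I = 15.8 × 0.8576 = 13.55 A.

I ≈ 13.5 A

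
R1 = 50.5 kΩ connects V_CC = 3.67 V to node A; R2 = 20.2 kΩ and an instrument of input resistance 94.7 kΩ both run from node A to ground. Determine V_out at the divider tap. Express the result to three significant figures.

V_out ≈ 0.910 V

First combine the lower leg with the load: R2 ‖ R_L = 16.65 kΩ.
Then V_out = V_CC · R2'/(R1 + R2') = 3.67 × 16.65/67.15 = 0.9099 V.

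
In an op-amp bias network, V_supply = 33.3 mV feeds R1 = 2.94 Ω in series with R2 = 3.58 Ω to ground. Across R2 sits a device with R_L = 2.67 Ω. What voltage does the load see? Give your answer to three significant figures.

V_out ≈ 11.4 mV

First combine the lower leg with the load: R2 ‖ R_L = 1.529 Ω.
Then V_out = V_supply · R2'/(R1 + R2') = 33.3 × 1.529/4.469 = 11.39 mV.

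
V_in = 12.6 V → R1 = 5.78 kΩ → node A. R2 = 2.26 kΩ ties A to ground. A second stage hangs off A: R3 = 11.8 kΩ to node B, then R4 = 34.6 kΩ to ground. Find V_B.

Looking into the second stage from A: R3 + R4 = 46.40 kΩ appears in parallel with R2.
R2 ‖ (R3+R4) = 2.155 kΩ.
So V_A = 12.6 × 0.2716 = 3.422 V.
Stage 2 is unloaded, so V_B = V_A · R4/(R3+R4) = 3.422 × 34.6/46.40 = 2.552 V.

V_B ≈ 2.55 V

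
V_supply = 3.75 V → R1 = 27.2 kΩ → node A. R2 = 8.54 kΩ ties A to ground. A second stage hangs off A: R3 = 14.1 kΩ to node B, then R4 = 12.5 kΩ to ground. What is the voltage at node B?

V_B ≈ 0.338 V

The second stage (R3 + R4 = 26.60 kΩ) loads node A in parallel with R2.
R2 ‖ (R3+R4) = 6.465 kΩ.
First divider: V_A = V_supply · 6.465/(27.2 + 6.465) = 0.7201 V.
V_B = V_A × 0.4699 = 0.3384 V.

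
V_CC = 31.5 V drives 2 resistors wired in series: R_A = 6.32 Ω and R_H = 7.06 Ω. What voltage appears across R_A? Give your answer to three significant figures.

V ≈ 14.9 V

Series total: ΣR = 6.32 + 7.06 = 13.38 Ω.
By the voltage-divider rule, V = 31.5 × 6.320/13.38 = 14.88 V.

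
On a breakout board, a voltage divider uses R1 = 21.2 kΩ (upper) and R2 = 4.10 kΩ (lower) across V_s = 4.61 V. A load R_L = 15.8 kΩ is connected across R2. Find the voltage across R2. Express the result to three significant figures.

V_out ≈ 0.614 V

R2 ‖ R_L = (4.10 × 15.8)/(4.10 + 15.8) = 3.255 kΩ.
Then V_out = V_s · R2'/(R1 + R2') = 4.61 × 3.255/24.46 = 0.6136 V.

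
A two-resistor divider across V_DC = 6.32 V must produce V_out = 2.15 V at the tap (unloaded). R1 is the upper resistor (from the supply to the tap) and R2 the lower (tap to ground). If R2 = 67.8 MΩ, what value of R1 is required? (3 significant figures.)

Required fraction k = V_out/V_DC = 0.3402.
So R1 = R2 · (V_DC/V_out − 1) = 67.8 × (6.32/2.15 − 1) = 67.8 × 1.940 = 131.5 MΩ.

R1 ≈ 132 MΩ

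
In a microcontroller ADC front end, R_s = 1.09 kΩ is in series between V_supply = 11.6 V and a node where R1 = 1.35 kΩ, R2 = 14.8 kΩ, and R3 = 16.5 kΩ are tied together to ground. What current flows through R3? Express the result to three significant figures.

I ≈ 0.361 mA

Parallel bank: R_p = 1/(1/1.35 + 1/14.8 + 1/16.5) = 1.151 kΩ.
V_A = 11.6 × 1.151/2.241 = 5.958 V.
I(R3) = V_A / R3 = 5.958/16.5 = 0.3611 mA.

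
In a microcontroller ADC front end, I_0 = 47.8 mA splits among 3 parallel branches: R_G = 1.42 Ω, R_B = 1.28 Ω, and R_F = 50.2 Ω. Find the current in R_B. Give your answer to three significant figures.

ΣG = 1/1.42 + 1/1.28 + 1/50.2 = 1.505.
By the current-divider rule, I = I_0 · G_k/ΣG = 47.8 × 0.5190 = 24.81 mA.

I ≈ 24.8 mA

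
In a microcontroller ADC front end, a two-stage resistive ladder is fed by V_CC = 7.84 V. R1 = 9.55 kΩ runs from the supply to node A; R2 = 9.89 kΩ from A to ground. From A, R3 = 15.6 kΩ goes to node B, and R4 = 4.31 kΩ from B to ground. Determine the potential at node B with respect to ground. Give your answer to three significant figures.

Looking into the second stage from A: R3 + R4 = 19.91 kΩ appears in parallel with R2.
Effective lower resistance at A: R2 ‖ 19.91 = 6.608 kΩ.
So V_A = 7.84 × 0.4090 = 3.206 V.
Stage 2 is unloaded, so V_B = V_A · R4/(R3+R4) = 3.206 × 4.31/19.91 = 0.6941 V.

V_B ≈ 0.694 V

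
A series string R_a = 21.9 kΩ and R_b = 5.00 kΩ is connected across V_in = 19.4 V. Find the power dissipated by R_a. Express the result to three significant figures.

The common current is I = 19.4/26.90 = 0.7212 mA.
P = I²R = 0.5201 × 21.9 = 11.39 mW.

P ≈ 11.4 mW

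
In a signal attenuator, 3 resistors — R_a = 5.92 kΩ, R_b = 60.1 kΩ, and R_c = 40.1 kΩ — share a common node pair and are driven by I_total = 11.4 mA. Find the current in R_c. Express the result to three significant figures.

ΣG = 1/5.92 + 1/60.1 + 1/40.1 = 0.2105.
R_c takes the fraction G_k/ΣG = 0.02494/0.2105 = 0.1185, so I = 11.4 × 0.1185 = 1.351 mA.

I ≈ 1.35 mA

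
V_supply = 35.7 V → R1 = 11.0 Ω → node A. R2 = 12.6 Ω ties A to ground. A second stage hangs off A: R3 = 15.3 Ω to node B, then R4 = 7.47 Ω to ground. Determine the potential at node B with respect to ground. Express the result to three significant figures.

Node A sees R2 in parallel with the series input of stage 2, R3 + R4 = 22.77 Ω.
R2 ‖ (R3+R4) = 8.111 Ω.
So V_A = 35.7 × 0.4244 = 15.15 V.
Stage 2 is unloaded, so V_B = V_A · R4/(R3+R4) = 15.15 × 7.47/22.77 = 4.971 V.

V_B ≈ 4.97 V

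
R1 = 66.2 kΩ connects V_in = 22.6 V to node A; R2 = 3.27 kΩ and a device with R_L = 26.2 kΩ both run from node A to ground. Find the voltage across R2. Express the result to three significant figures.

V_out ≈ 0.951 V

The load sits in parallel with R2, giving an effective lower resistance R2' = R2·R_L/(R2+R_L) = 2.907 kΩ.
Now apply the divider: V_out = 22.6 × 0.04207 = 0.9507 V.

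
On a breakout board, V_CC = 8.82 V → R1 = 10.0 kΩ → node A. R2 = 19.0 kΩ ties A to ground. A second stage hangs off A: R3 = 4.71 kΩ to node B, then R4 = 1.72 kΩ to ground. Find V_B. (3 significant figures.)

The second stage (R3 + R4 = 6.430 kΩ) loads node A in parallel with R2.
R2 ‖ (R3+R4) = 4.804 kΩ.
So V_A = 8.82 × 0.3245 = 2.862 V.
Then the unloaded second divider: V_B = V_A × R4/(R3+R4) = 2.862 × 0.2675 = 0.7656 V.

V_B ≈ 0.766 V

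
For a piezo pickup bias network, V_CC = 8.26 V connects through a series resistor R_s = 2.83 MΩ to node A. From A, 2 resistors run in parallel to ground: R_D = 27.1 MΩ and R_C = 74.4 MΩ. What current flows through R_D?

Parallel bank: R_p = 1/(1/27.1 + 1/74.4) = 19.86 MΩ.
V_A = 8.26 × 19.86/22.69 = 7.230 V.
Branch current I = V_A/R_D = 7.230/27.1 = 0.2668 µA.

I ≈ 0.267 µA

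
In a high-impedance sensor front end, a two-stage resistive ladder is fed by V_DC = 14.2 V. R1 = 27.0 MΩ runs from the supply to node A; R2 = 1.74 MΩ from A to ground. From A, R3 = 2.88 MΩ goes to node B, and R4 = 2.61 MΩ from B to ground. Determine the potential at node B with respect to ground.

The second stage (R3 + R4 = 5.490 MΩ) loads node A in parallel with R2.
Effective lower resistance at A: R2 ‖ 5.490 = 1.321 MΩ.
First divider: V_A = V_DC · 1.321/(27.0 + 1.321) = 0.6625 V.
Then the unloaded second divider: V_B = V_A × R4/(R3+R4) = 0.6625 × 0.4754 = 0.3149 V.

V_B ≈ 0.315 V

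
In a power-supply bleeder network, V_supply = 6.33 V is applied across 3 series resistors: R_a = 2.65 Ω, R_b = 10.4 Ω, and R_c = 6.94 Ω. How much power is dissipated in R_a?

ΣR = 19.99 Ω → I = 6.33/19.99 = 0.3167 A.
P = I²R = 0.1003 × 2.65 = 0.2657 W.

P ≈ 0.266 W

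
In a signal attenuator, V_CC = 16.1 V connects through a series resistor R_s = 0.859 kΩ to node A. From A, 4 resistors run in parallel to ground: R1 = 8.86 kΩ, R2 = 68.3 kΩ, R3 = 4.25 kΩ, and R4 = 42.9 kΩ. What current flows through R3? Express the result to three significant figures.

I ≈ 2.84 mA

Parallel bank: R_p = 1/(1/8.86 + 1/68.3 + 1/4.25 + 1/42.9) = 2.590 kΩ.
V_A = 16.1 × 2.590/3.449 = 12.09 V.
I(R3) = V_A / R3 = 12.09/4.25 = 2.845 mA.
(Equivalently: I_total = 4.668 mA, then current-divider fraction G_k/ΣG = 0.6094.)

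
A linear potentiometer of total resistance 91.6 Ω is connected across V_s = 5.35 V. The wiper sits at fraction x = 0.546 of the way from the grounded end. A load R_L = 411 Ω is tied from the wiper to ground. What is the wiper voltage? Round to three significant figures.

V_out ≈ 2.77 V

Lower segment x·R_p = 50.01 Ω; upper segment (1−x)·R_p = 41.59 Ω.
(x·R_p) ‖ R_L = 44.59 Ω.
Then V_out = V_s · 44.59/(41.59 + 44.59) = 2.768 V.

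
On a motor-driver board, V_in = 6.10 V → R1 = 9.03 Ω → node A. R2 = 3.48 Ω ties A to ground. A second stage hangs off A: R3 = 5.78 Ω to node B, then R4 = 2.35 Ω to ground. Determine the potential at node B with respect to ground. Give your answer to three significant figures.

The second stage (R3 + R4 = 8.130 Ω) loads node A in parallel with R2.
Effective lower resistance at A: R2 ‖ 8.130 = 2.437 Ω.
So V_A = 6.10 × 0.2125 = 1.296 V.
Then the unloaded second divider: V_B = V_A × R4/(R3+R4) = 1.296 × 0.2891 = 0.3747 V.

V_B ≈ 0.375 V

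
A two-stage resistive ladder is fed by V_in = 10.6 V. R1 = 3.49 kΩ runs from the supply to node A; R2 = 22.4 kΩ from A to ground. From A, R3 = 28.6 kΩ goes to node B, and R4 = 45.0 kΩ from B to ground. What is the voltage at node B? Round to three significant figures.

V_B ≈ 5.39 V

The second stage (R3 + R4 = 73.60 kΩ) loads node A in parallel with R2.
R2 ‖ (R3+R4) = 17.17 kΩ.
First divider: V_A = V_in · 17.17/(3.49 + 17.17) = 8.810 V.
Then the unloaded second divider: V_B = V_A × R4/(R3+R4) = 8.810 × 0.6114 = 5.386 V.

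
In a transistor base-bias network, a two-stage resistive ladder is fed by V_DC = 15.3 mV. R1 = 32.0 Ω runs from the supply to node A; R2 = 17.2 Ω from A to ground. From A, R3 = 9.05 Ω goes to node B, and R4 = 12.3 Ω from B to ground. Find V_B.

V_B ≈ 2.02 mV

The second stage (R3 + R4 = 21.35 Ω) loads node A in parallel with R2.
R2 ‖ (R3+R4) = 9.526 Ω.
So V_A = 15.3 × 0.2294 = 3.510 mV.
V_B = V_A × 0.5761 = 2.022 mV.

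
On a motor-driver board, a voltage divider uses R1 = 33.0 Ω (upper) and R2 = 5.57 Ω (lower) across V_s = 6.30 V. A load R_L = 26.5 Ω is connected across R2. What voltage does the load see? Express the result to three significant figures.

The load sits in parallel with R2, giving an effective lower resistance R2' = R2·R_L/(R2+R_L) = 4.603 Ω.
Then V_out = V_s · R2'/(R1 + R2') = 6.30 × 4.603/37.60 = 0.7711 V.
(Unloaded it would be 0.910 V; the load pulls it down.)

V_out ≈ 0.771 V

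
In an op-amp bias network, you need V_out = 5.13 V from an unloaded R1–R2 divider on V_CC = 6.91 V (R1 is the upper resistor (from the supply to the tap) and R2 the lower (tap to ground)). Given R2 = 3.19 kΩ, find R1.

Required fraction k = V_out/V_CC = 0.7424.
So R1 = R2 · (V_CC/V_out − 1) = 3.19 × (6.91/5.13 − 1) = 3.19 × 0.3470 = 1.107 kΩ.

R1 ≈ 1.11 kΩ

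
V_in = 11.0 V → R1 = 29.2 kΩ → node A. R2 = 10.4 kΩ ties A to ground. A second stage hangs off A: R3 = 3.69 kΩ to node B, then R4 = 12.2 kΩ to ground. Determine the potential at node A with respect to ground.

Node A sees R2 in parallel with the series input of stage 2, R3 + R4 = 15.89 kΩ.
Effective lower resistance at A: R2 ‖ 15.89 = 6.286 kΩ.
So V_A = 11.0 × 0.1771 = 1.949 V.

V_A ≈ 1.95 V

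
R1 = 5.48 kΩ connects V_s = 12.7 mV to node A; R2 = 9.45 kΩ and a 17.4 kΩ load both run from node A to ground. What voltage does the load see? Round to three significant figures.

V_out ≈ 6.70 mV

First combine the lower leg with the load: R2 ‖ R_L = 6.124 kΩ.
Voltage divider with the loaded lower leg: V_out = 12.7 × 6.124/(5.48 + 6.124) = 12.7 × 0.5277 = 6.702 mV.
(Unloaded it would be 8.04 mV; the load pulls it down.)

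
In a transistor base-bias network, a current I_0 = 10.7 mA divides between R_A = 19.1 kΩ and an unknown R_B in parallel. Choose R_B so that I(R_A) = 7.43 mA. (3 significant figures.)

The fraction through R_A equals R_B/(R_A+R_B).
7.43/10.7 = R_B/(R_A + R_B) → R_B = R_A · (0.6944)/(1 − 0.6944) = 19.1 × 2.272 = 43.40 kΩ.

R_B ≈ 43.4 kΩ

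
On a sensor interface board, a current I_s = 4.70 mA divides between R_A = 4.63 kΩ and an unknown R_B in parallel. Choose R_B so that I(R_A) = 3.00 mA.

The fraction through R_A equals R_B/(R_A+R_B).
3.00/4.70 = R_B/(R_A + R_B) → R_B = R_A · (0.6383)/(1 − 0.6383) = 4.63 × 1.765 = 8.171 kΩ.

R_B ≈ 8.17 kΩ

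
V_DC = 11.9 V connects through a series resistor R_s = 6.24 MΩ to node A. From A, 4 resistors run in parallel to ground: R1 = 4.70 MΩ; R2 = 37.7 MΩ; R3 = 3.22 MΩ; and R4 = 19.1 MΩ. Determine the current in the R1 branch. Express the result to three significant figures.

I ≈ 0.532 µA

Equivalent of the parallel group: R_p = 1.661 MΩ.
Node voltage V_A = V_DC · R_p/(R_s + R_p) = 11.9 × 0.2102 = 2.501 V.
I(R1) = V_A / R1 = 2.501/4.70 = 0.5322 µA.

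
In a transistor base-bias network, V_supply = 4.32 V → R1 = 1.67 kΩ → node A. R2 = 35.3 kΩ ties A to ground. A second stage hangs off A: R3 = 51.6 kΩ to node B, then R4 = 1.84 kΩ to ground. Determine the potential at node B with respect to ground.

Looking into the second stage from A: R3 + R4 = 53.44 kΩ appears in parallel with R2.
R2 ‖ (R3+R4) = 21.26 kΩ.
So V_A = 4.32 × 0.9272 = 4.005 V.
V_B = V_A × 0.03443 = 0.1379 V.

V_B ≈ 0.138 V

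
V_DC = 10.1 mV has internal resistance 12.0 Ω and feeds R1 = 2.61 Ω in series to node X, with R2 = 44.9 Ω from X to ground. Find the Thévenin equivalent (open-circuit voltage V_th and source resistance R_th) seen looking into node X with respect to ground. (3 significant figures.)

V_th ≈ 7.62 mV, R_th ≈ 11.0 Ω

R1' = 12.0 + 2.61 = 14.61 Ω (source resistance + R1).
With X open, the divider is unloaded: V_th = 10.1 × 44.9/59.51 = 7.620 mV.
With V_DC suppressed (replaced by a short), R_th = R1' ‖ R2 = (14.61 × 44.9)/(14.61 + 44.9) = 11.02 Ω.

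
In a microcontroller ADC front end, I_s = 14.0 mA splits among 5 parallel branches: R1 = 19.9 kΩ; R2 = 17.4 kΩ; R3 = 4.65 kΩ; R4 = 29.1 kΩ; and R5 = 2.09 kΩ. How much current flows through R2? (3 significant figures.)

I ≈ 0.963 mA

Conductances: ΣG = 1/19.9 + 1/17.4 + 1/4.65 + 1/29.1 + 1/2.09 = 0.8356 (1/kΩ).
Current divider: I(R2) = I_s · G_k/ΣG = 14.0 × (0.05747/0.8356) = 14.0 × 0.06878 = 0.9629 mA.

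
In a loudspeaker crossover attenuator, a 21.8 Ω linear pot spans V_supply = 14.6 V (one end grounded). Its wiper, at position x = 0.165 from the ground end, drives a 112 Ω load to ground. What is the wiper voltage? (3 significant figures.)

V_out ≈ 2.35 V

The pot divides into 18.20 Ω above the wiper and 3.597 Ω below.
(x·R_p) ‖ R_L = 3.485 Ω.
V_out = 14.6 × 3.485/(18.20 + 3.485) = 2.346 V.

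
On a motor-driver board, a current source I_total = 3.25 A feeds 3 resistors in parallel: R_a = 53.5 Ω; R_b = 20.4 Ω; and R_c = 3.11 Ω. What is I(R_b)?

I ≈ 0.409 A

ΣG = 1/53.5 + 1/20.4 + 1/3.11 = 0.3893.
Current divider: I(R_b) = I_total · G_k/ΣG = 3.25 × (0.04902/0.3893) = 3.25 × 0.1259 = 0.4093 A.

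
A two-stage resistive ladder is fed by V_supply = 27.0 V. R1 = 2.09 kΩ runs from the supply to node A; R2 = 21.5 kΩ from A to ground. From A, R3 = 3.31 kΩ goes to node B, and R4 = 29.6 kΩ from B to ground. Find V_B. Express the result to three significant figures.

V_B ≈ 20.9 V

Looking into the second stage from A: R3 + R4 = 32.91 kΩ appears in parallel with R2.
R2 ‖ (R3+R4) = 13.00 kΩ.
First divider: V_A = V_supply · 13.00/(2.09 + 13.00) = 23.26 V.
Then the unloaded second divider: V_B = V_A × R4/(R3+R4) = 23.26 × 0.8994 = 20.92 V.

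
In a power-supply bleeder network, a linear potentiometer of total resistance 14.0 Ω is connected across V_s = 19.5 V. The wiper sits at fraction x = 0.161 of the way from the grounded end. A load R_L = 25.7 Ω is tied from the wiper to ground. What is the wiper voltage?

The pot divides into 11.75 Ω above the wiper and 2.254 Ω below.
R_L loads the lower segment: effective lower R = 2.072 Ω.
Then V_out = V_s · 2.072/(11.75 + 2.072) = 2.924 V.
(Unloaded: V_out = x·V_s = 3.14 V.)

V_out ≈ 2.92 V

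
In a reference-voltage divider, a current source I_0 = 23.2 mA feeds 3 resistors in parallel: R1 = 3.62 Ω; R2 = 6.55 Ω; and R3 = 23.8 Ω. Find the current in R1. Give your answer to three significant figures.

I ≈ 13.6 mA

ΣG = 1/3.62 + 1/6.55 + 1/23.8 = 0.4709.
R1 takes the fraction G_k/ΣG = 0.2762/0.4709 = 0.5866, so I = 23.2 × 0.5866 = 13.61 mA.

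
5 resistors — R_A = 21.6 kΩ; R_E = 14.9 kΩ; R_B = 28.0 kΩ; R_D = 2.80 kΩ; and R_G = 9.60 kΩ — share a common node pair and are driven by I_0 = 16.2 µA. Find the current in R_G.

Total conductance ΣG = 1/21.6 + 1/14.9 + 1/28.0 + 1/2.80 + 1/9.60 = 0.6104 (units of 1/kΩ).
R_G takes the fraction G_k/ΣG = 0.1042/0.6104 = 0.1706, so I = 16.2 × 0.1706 = 2.764 µA.

I ≈ 2.76 µA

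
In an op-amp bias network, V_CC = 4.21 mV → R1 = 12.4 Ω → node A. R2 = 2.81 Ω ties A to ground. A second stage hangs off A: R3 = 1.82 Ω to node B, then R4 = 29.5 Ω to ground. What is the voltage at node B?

V_B ≈ 0.683 mV

Looking into the second stage from A: R3 + R4 = 31.32 Ω appears in parallel with R2.
R2 ‖ (R3+R4) = 2.579 Ω.
So V_A = 4.21 × 0.1722 = 0.7248 mV.
Then the unloaded second divider: V_B = V_A × R4/(R3+R4) = 0.7248 × 0.9419 = 0.6827 mV.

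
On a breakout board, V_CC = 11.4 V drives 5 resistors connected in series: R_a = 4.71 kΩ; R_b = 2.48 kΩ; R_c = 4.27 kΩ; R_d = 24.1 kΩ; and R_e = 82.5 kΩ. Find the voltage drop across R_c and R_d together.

V ≈ 2.74 V

Total series resistance ΣR = 4.71 + 2.48 + 4.27 + 24.1 + 82.5 = 118.1 kΩ.
R_{R_c..R_d} = 4.27 + 24.1 = 28.37 kΩ.
By the voltage-divider rule, V = 11.4 × 28.37/118.1 = 2.739 V.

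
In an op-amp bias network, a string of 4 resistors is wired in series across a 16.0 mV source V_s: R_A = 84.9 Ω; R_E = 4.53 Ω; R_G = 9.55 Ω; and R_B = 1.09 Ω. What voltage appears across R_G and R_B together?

Series total: ΣR = 84.9 + 4.53 + 9.55 + 1.09 = 100.1 Ω.
R_{R_G..R_B} = 9.55 + 1.09 = 10.64 Ω.
V = V_s · R/ΣR = 16.0 × 0.1063 = 1.701 mV.

V ≈ 1.70 mV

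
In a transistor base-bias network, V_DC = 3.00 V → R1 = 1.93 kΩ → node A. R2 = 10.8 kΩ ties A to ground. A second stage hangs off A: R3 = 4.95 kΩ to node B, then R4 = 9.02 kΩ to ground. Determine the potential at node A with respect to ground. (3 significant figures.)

V_A ≈ 2.28 V

Looking into the second stage from A: R3 + R4 = 13.97 kΩ appears in parallel with R2.
R2 ‖ (R3+R4) = 6.091 kΩ.
First divider: V_A = V_DC · 6.091/(1.93 + 6.091) = 2.278 V.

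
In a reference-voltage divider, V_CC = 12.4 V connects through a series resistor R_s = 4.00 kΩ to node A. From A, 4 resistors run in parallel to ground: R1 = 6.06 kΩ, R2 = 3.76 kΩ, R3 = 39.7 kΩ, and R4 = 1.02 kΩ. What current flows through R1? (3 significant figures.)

I ≈ 0.303 mA

Combine the parallel branches: R_p = (1/6.06 + 1/3.76 + 1/39.7 + 1/1.02)⁻¹ = 0.6961 kΩ.
Node voltage V_A = V_CC · R_p/(R_s + R_p) = 12.4 × 0.1482 = 1.838 V.
Branch current I = V_A/R1 = 1.838/6.06 = 0.3033 mA.
(Check via current divider: I_total = 2.640 mA; share G_k/ΣG = 0.1149 → same result.)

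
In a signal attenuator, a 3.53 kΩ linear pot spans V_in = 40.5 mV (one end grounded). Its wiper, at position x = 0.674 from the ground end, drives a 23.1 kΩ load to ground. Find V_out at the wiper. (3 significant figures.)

Lower segment x·R_p = 2.379 kΩ; upper segment (1−x)·R_p = 1.151 kΩ.
(x·R_p) ‖ R_L = 2.157 kΩ.
Then V_out = V_in · 2.157/(1.151 + 2.157) = 26.41 mV.
(Unloaded: V_out = x·V_in = 27.3 mV.)

V_out ≈ 26.4 mV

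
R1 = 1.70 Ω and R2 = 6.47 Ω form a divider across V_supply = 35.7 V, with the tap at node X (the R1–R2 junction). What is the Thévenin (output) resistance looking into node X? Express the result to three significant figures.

R_th ≈ 1.35 Ω

Looking into X with the source shorted: R_th = R1·R2/(R1+R2) = 1.700 × 6.47/8.170 = 1.346 Ω.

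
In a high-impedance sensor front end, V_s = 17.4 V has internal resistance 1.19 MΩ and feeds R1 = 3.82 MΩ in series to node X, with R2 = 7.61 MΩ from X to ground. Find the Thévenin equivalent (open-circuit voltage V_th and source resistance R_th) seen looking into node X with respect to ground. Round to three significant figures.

R1' = 1.19 + 3.82 = 5.010 MΩ (source resistance + R1).
Open-circuit (no load on X): V_th = V_s · R2/(R1' + R2) = 17.4 × 7.61/(5.010 + 7.61) = 10.49 V.
With V_s suppressed (replaced by a short), R_th = R1' ‖ R2 = (5.010 × 7.61)/(5.010 + 7.61) = 3.021 MΩ.

V_th ≈ 10.5 V, R_th ≈ 3.02 MΩ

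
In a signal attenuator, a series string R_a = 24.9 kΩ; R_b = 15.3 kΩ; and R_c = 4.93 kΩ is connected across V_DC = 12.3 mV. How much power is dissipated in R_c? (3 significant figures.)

Series current I = V_DC/ΣR = 12.3/45.13 = 0.2725 µA.
V(R_c) = I·R = 1.344 mV; P = V·I = 1.344 × 0.2725 = 0.3662 nW.

P ≈ 0.366 nW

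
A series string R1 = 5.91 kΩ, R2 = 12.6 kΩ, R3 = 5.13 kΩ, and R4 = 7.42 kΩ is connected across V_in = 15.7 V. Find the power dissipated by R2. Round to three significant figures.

P ≈ 3.22 mW

Series current I = V_in/ΣR = 15.7/31.06 = 0.5055 mA.
P = I²R = 0.2555 × 12.6 = 3.219 mW.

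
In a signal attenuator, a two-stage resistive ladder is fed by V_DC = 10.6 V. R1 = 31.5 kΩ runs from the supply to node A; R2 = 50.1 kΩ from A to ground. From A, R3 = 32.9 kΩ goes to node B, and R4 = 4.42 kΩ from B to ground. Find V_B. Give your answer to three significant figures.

The second stage (R3 + R4 = 37.32 kΩ) loads node A in parallel with R2.
Effective lower resistance at A: R2 ‖ 37.32 = 21.39 kΩ.
V_A = 10.6 × 21.39/(31.5 + 21.39) = 4.287 V.
V_B = V_A × 0.1184 = 0.5077 V.

V_B ≈ 0.508 V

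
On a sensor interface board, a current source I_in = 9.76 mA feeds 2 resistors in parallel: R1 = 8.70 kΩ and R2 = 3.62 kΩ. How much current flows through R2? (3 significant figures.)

Two-branch current divider: I_k = I_in · R_other/(R_1 + R_2).
So I = 9.76 × 8.70/12.32 = 6.892 mA.

I ≈ 6.89 mA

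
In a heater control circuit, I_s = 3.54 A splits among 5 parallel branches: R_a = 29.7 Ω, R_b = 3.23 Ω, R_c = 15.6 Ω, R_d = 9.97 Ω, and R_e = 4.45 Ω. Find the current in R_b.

ΣG = 1/29.7 + 1/3.23 + 1/15.6 + 1/9.97 + 1/4.45 = 0.7324.
By the current-divider rule, I = I_s · G_k/ΣG = 3.54 × 0.4227 = 1.496 A.

I ≈ 1.50 A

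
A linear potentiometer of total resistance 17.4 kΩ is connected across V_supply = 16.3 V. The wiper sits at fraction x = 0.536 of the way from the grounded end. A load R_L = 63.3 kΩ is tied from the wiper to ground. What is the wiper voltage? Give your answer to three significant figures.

Split the track: R_lower = x·R_p = 9.326 kΩ, R_upper = (1−x)·R_p = 8.074 kΩ.
R_L loads the lower segment: effective lower R = 8.129 kΩ.
Loaded-divider output: V_out = 16.3 × 0.5017 = 8.178 V.
(Unloaded: V_out = x·V_supply = 8.74 V.)

V_out ≈ 8.18 V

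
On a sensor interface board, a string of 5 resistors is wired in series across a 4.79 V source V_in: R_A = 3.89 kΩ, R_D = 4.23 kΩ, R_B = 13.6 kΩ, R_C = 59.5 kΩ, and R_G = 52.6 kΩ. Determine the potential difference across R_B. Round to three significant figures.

V ≈ 0.487 V

Series total: ΣR = 3.89 + 4.23 + 13.6 + 59.5 + 52.6 = 133.8 kΩ.
By the voltage-divider rule, V = 4.79 × 13.60/133.8 = 0.4868 V.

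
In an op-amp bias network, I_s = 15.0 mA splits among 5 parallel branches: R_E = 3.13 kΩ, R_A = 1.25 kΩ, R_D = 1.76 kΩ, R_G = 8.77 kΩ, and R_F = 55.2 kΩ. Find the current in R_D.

Conductances: ΣG = 1/3.13 + 1/1.25 + 1/1.76 + 1/8.77 + 1/55.2 = 1.820 (1/kΩ).
R_D takes the fraction G_k/ΣG = 0.5682/1.820 = 0.3122, so I = 15.0 × 0.3122 = 4.683 mA.

I ≈ 4.68 mA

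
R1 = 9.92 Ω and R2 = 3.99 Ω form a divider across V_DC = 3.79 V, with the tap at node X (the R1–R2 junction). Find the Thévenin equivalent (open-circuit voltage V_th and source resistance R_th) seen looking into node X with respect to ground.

V_th ≈ 1.09 V, R_th ≈ 2.85 Ω

V_th is the unloaded tap voltage: V_DC · R2/(R1+R2) = 3.79 × 0.2868 = 1.087 V.
Looking into X with the source shorted: R_th = R1·R2/(R1+R2) = 9.920 × 3.99/13.91 = 2.845 Ω.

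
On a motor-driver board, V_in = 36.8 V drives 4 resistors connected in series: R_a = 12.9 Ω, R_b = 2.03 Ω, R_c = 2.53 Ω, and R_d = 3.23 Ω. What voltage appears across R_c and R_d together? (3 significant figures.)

V ≈ 10.2 V

Series total: ΣR = 12.9 + 2.03 + 2.53 + 3.23 = 20.69 Ω.
R_{R_c..R_d} = 2.53 + 3.23 = 5.760 Ω.
V = V_in · R/ΣR = 36.8 × 0.2784 = 10.24 V.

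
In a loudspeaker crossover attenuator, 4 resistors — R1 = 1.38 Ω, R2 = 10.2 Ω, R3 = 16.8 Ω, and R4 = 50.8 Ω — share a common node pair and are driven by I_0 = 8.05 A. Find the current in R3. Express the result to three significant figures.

ΣG = 1/1.38 + 1/10.2 + 1/16.8 + 1/50.8 = 0.9019.
By the current-divider rule, I = I_0 · G_k/ΣG = 8.05 × 0.06600 = 0.5313 A.

I ≈ 0.531 A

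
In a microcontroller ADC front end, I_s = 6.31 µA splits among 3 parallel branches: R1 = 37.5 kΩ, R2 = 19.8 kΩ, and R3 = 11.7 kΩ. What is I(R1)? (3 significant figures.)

ΣG = 1/37.5 + 1/19.8 + 1/11.7 = 0.1626.
Current divider: I(R1) = I_s · G_k/ΣG = 6.31 × (0.02667/0.1626) = 6.31 × 0.1640 = 1.035 µA.

I ≈ 1.03 µA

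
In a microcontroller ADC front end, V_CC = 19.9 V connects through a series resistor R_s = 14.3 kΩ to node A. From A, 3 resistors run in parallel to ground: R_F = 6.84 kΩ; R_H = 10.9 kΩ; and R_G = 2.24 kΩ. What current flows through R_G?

Parallel bank: R_p = 1/(1/6.84 + 1/10.9 + 1/2.24) = 1.461 kΩ.
V_A by voltage divider: V_A = 19.9 × 1.461/(14.3 + 1.461) = 1.845 V.
Branch current I = V_A/R_G = 1.845/2.24 = 0.8236 mA.

I ≈ 0.824 mA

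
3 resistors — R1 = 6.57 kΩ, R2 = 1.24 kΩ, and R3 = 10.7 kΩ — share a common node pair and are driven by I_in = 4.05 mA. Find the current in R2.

I ≈ 3.10 mA

Conductances: ΣG = 1/6.57 + 1/1.24 + 1/10.7 = 1.052 (1/kΩ).
Current divider: I(R2) = I_in · G_k/ΣG = 4.05 × (0.8065/1.052) = 4.05 × 0.7665 = 3.104 mA.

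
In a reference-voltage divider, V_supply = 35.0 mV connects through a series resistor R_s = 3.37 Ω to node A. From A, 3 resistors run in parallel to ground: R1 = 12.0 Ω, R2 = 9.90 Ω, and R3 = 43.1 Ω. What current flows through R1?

I ≈ 1.72 mA

Equivalent of the parallel group: R_p = 4.818 Ω.
Node voltage V_A = V_supply · R_p/(R_s + R_p) = 35.0 × 0.5884 = 20.60 mV.
I(R1) = V_A / R1 = 20.60/12.0 = 1.716 mA.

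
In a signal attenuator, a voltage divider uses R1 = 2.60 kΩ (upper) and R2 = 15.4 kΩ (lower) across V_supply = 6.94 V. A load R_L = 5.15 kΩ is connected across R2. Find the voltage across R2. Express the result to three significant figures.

The load sits in parallel with R2, giving an effective lower resistance R2' = R2·R_L/(R2+R_L) = 3.859 kΩ.
Voltage divider with the loaded lower leg: V_out = 6.94 × 3.859/(2.60 + 3.859) = 6.94 × 0.5975 = 4.147 V.
(Unloaded it would be 5.94 V; the load pulls it down.)

V_out ≈ 4.15 V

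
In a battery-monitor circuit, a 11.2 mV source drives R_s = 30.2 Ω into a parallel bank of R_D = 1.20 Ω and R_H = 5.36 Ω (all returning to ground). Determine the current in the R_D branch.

Combine the parallel branches: R_p = (1/1.20 + 1/5.36)⁻¹ = 0.9805 Ω.
V_A = 11.2 × 0.9805/31.18 = 0.3522 mV.
Branch current I = V_A/R_D = 0.3522/1.20 = 0.2935 mA.

I ≈ 0.293 mA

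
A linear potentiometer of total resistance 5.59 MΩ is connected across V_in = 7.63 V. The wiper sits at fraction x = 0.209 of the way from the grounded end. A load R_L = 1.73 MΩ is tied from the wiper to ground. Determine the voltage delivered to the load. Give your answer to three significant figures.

The pot divides into 4.422 MΩ above the wiper and 1.168 MΩ below.
R_L loads the lower segment: effective lower R = 0.6974 MΩ.
V_out = 7.63 × 0.6974/(4.422 + 0.6974) = 1.039 V.

V_out ≈ 1.04 V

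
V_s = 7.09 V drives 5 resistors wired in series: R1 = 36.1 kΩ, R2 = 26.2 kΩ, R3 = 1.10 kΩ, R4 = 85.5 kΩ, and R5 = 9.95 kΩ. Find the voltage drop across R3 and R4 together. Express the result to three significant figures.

V ≈ 3.87 V

ΣR = 36.1 + 26.2 + 1.10 + 85.5 + 9.95 = 158.8 kΩ.
R_{R3..R4} = 1.10 + 85.5 = 86.60 kΩ.
V = V_s · R/ΣR = 7.09 × 0.5452 = 3.865 V.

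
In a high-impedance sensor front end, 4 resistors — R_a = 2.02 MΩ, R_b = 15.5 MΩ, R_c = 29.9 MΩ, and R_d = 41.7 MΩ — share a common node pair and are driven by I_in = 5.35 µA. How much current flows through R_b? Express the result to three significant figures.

I ≈ 0.559 µA

Conductances: ΣG = 1/2.02 + 1/15.5 + 1/29.9 + 1/41.7 = 0.6170 (1/MΩ).
Current divider: I(R_b) = I_in · G_k/ΣG = 5.35 × (0.06452/0.6170) = 5.35 × 0.1046 = 0.5594 µA.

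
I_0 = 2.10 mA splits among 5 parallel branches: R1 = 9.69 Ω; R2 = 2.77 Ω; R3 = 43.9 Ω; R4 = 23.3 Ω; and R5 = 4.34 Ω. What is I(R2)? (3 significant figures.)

ΣG = 1/9.69 + 1/2.77 + 1/43.9 + 1/23.3 + 1/4.34 = 0.7603.
R2 takes the fraction G_k/ΣG = 0.3610/0.7603 = 0.4748, so I = 2.10 × 0.4748 = 0.9971 mA.

I ≈ 0.997 mA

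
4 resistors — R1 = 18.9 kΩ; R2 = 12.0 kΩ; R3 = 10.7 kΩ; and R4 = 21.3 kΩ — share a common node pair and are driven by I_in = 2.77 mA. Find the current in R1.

Total conductance ΣG = 1/18.9 + 1/12.0 + 1/10.7 + 1/21.3 = 0.2766 (units of 1/kΩ).
By the current-divider rule, I = I_in · G_k/ΣG = 2.77 × 0.1913 = 0.5298 mA.

I ≈ 0.530 mA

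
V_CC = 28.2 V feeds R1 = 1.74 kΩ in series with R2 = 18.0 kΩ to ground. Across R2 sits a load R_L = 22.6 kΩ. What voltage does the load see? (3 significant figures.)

V_out ≈ 24.0 V

R2 ‖ R_L = (18.0 × 22.6)/(18.0 + 22.6) = 10.02 kΩ.
Now apply the divider: V_out = 28.2 × 0.8520 = 24.03 V.
(Unloaded it would be 25.7 V; the load pulls it down.)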